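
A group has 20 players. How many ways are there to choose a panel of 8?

125970

This is C(20,8) = 125970.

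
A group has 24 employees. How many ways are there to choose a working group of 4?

This is C(24,4) = 10626.

10626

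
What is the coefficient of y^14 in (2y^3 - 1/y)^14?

General term: C(14,j)·(2y^3)^j·(-1/y)^(14-j), with y-exponent 3j − 1(14−j) = 4j − 14.
Set 4j − 14 = 14: j = 7.
C(14,7) = 3432; 2^7 = 128; (-1)^7 = -1.
Coefficient = 3432 · 128 · (-1) = -439296.

-439296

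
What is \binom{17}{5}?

C(17,5) = (17·16·15·14·13) / 5! = 742560 / 120 = 6188.

6188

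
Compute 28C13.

37442160

C(28,13) = (28·27·26·25·24·23·22·21·20·19·18·17·16) / 13! = 233153109116928000 / 6227020800 = 37442160.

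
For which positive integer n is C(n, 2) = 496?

n(n−1)/2 = 496 ⇒ n(n−1) = 992. Since 32·31 = 992, n = 32.

32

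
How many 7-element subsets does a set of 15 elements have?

6435

C(15,7) = (15·14·13·12·11·10·9) / 7! = 32432400 / 5040 = 6435.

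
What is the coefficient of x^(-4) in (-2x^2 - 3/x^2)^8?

General term: C(8,j)·(-2x^2)^j·(-3/x^2)^(8-j), with x-exponent 2j − 2(8−j) = 4j − 16.
Set 4j − 16 = -4: j = 3.
C(8,3) = 56; (-2)^3 = -8; (-3)^5 = -243.
Coefficient = 56 · (-8) · (-243) = 108864.

108864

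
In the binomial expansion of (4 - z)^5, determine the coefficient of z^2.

The general term is C(5,j)·(4)^j·(-z)^(5-j); the z^2 term has j = 3.
C(5,3) = 10.
Coefficient = C(5,3) · 4^3 = 10 · 64 = 640.

640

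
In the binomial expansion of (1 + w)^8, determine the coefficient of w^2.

The general term is C(8,j)·(1)^j·(w)^(8-j); the w^2 term has j = 6.
C(8,6) = 28.
Coefficient = C(8,6) = 28.

28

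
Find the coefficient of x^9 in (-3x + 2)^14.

-1260971712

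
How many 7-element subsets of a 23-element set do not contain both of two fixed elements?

All 7-subsets: C(23,7) = 245157. Those containing both fixed elements: C(21,5) = 20349.
245157 − 20349 = 224808.

224808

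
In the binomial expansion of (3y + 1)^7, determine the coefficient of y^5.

5103

The general term is C(7,j)·(3y)^j·(1)^(7-j); the y^5 term has j = 5.
C(7,5) = 21.
Coefficient = C(7,5) · 3^5 = 21 · 243 = 5103.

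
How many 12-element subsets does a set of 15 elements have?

455

C(15,12) = C(15,3) by symmetry.
C(15,3) = (15·14·13) / 3! = 2730 / 6 = 455.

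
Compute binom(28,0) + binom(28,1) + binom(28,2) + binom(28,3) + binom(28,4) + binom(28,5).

122438

1 + 28 + 378 + 3276 + 20475 + 98280 = 122438.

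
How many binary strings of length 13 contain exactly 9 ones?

Choose the 9 positions: C(13,9) = 715.

715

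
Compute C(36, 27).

94143280

C(36,27) = C(36,9) by symmetry.
C(36,9) = (36·35·34·33·32·31·30·29·28) / 9! = 34162713446400 / 362880 = 94143280.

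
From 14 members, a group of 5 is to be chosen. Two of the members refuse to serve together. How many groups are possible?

1782

All 5-subsets: C(14,5) = 2002. Those containing both fixed elements: C(12,3) = 220.
2002 − 220 = 1782.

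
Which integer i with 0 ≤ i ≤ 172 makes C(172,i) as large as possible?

C(172,i) is maximized at i = 172/2 = 86.

86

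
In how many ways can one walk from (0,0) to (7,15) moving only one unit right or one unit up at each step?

Each path is a sequence of 22 steps with 7 rights: C(22,7) = 170544.

170544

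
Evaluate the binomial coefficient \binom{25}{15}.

3268760

C(25,15) = C(25,10) by symmetry.
C(25,10) = (25·24·23·22·21·20·19·18·17·16) / 10! = 11861676288000 / 3628800 = 3268760.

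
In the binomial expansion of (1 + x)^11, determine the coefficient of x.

11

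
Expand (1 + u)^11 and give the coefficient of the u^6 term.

462

The general term is C(11,j)·(1)^j·(u)^(11-j); the u^6 term has j = 5.
C(11,5) = 462.
Coefficient = C(11,5) = 462.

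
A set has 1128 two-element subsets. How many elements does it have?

48

n(n−1)/2 = 1128 ⇒ n(n−1) = 2256. Since 48·47 = 2256, n = 48.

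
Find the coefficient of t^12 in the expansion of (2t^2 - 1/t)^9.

4608

General term: C(9,j)·(2t^2)^j·(-1/t)^(9-j), with t-exponent 2j − 1(9−j) = 3j − 9.
Set 3j − 9 = 12: j = 7.
C(9,7) = 36; 2^7 = 128; (-1)^2 = 1.
Coefficient = 36 · 128 · 1 = 4608.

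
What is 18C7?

31824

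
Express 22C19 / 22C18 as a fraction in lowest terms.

C(n,k+1)/C(n,k) = (n−k)/(k+1) = (22−18)/(18+1) = 4/19.

4/19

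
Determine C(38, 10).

C(38,10) = (38·37·36·35·34·33·32·31·30·29) / 10! = 1715456253772800 / 3628800 = 472733756.

472733756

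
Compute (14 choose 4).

1001

C(14,4) = (14·13·12·11) / 4! = 24024 / 24 = 1001.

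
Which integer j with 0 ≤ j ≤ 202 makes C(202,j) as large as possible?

101

C(202,j) is maximized at j = 202/2 = 101.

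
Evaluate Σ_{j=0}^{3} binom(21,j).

1562

1 + 21 + 210 + 1330 = 1562.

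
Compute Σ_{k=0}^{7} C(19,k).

94184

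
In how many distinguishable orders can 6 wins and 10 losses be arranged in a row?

8008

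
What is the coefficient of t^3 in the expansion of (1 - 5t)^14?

The general term is C(14,j)·(1)^j·(-5t)^(14-j); the t^3 term has j = 11.
C(14,11) = 364.
Coefficient = C(14,11) · (-5)^3 = 364 · (-125) = -45500.

-45500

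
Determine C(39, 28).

1676056044

C(39,28) = C(39,11) by symmetry.
C(39,11) = (39·38·37·36·35·34·33·32·31·30·29) / 11! = 66902793897139200 / 39916800 = 1676056044.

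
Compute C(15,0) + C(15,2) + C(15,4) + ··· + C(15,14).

Half of (1+1)^15 + (1−1)^15 gives the even-index sum: 2^14 = 16384.

16384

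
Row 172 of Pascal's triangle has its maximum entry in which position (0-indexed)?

C(172,j) is maximized at j = 172/2 = 86.

86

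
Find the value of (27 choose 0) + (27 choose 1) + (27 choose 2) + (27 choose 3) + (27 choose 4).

1 + 27 + 351 + 2925 + 17550 = 20854.

20854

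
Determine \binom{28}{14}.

40116600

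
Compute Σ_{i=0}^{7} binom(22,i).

1 + 22 + 231 + 1540 + 7315 + 26334 + 74613 + 170544 = 280600.

280600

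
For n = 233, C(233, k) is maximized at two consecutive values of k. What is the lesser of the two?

116

For odd n = 233, C(233,k) peaks at k = (n−1)/2 and (n+1)/2; the lesser is 116.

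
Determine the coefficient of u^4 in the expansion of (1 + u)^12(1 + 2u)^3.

Coefficient of u^4 = Σ_{j} C(12,j)·1^j·C(3,4-j)·2^(4-j) for j from 1 to 4.
= 96 + 792 + 1320 + 495 = 2703.

2703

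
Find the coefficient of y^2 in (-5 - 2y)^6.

37500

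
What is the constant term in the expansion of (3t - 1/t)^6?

General term: C(6,j)·(3t)^j·(-1/t)^(6-j), with t-exponent 1j − 1(6−j) = 2j − 6.
Set 2j − 6 = 0: j = 3.
C(6,3) = 20; 3^3 = 27; (-1)^3 = -1.
Coefficient = 20 · 27 · (-1) = -540.

-540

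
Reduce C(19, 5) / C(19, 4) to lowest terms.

C(n,k+1)/C(n,k) = (n−k)/(k+1) = (19−4)/(4+1) = 15/5 = 3.

3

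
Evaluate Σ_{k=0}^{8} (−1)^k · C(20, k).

The partial alternating sum Σ_{k=0}^{8} (−1)^k C(20,k) = (−1)^8 C(19,8) = 75582.

75582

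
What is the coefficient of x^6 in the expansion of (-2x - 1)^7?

-448

The general term is C(7,j)·(-2x)^j·(-1)^(7-j); the x^6 term has j = 6.
C(7,6) = 7.
Coefficient = C(7,6) · (-2)^6 · (-1)^1 = 7 · 64 · (-1) = -448.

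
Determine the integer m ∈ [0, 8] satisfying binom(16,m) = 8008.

6

C(16,m) increases on 0 ≤ m ≤ 8. C(16,5) = 4368 and C(16,6) = 8008, so m = 6.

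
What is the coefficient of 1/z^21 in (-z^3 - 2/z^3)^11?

General term: C(11,j)·(-z^3)^j·(-2/z^3)^(11-j), with z-exponent 3j − 3(11−j) = 6j − 33.
Set 6j − 33 = -21: j = 2.
C(11,2) = 55; (-1)^2 = 1; (-2)^9 = -512.
Coefficient = 55 · 1 · (-512) = -28160.

-28160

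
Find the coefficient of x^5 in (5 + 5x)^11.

The general term is C(11,j)·(5)^j·(5x)^(11-j); the x^5 term has j = 6.
C(11,6) = 462.
Coefficient = C(11,6) · 5^6 · 5^5 = 462 · 15625 · 3125 = 22558593750.

22558593750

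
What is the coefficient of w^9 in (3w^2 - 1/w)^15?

General term: C(15,j)·(3w^2)^j·(-1/w)^(15-j), with w-exponent 2j − 1(15−j) = 3j − 15.
Set 3j − 15 = 9: j = 8.
C(15,8) = 6435; 3^8 = 6561; (-1)^7 = -1.
Coefficient = 6435 · 6561 · (-1) = -42220035.

-42220035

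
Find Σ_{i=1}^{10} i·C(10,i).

Since i·C(10,i) = 10·C(9,i−1), the sum is 10·2^9 = 10·512 = 5120.

5120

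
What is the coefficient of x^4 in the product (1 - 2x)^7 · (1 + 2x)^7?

336

Coefficient of x^4 = Σ_{j} C(7,j)·(-2)^j·C(7,4-j)·2^(4-j) for j from 0 to 4.
= 560 + (-3920) + 7056 + (-3920) + 560 = 336.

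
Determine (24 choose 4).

C(24,4) = (24·23·22·21) / 4! = 255024 / 24 = 10626.

10626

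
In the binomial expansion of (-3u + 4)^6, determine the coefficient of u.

The general term is C(6,j)·(-3u)^j·(4)^(6-j); the u^1 term has j = 1.
C(6,1) = 6.
Coefficient = C(6,1) · (-3)^1 · 4^5 = 6 · (-3) · 1024 = -18432.

-18432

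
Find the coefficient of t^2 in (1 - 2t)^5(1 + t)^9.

Coefficient of t^2 = Σ_{j} C(5,j)·(-2)^j·C(9,2-j)·1^(2-j) for j from 0 to 2.
= 36 + (-90) + 40 = -14.

-14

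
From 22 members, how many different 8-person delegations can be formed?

319770

This is C(22,8) = 319770.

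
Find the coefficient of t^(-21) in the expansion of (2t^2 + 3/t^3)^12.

General term: C(12,j)·(2t^2)^j·(3/t^3)^(12-j), with t-exponent 2j − 3(12−j) = 5j − 36.
Set 5j − 36 = -21: j = 3.
C(12,3) = 220; 2^3 = 8; 3^9 = 19683.
Coefficient = 220 · 8 · 19683 = 34642080.

34642080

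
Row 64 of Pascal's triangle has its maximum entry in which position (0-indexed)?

C(64,r) is maximized at r = 64/2 = 32.

32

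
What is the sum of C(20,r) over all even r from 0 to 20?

Even-r terms of row 20 sum to 2^19 = 524288.

524288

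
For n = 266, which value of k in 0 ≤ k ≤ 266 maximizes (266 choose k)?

133

C(266,k) is maximized at k = 266/2 = 133.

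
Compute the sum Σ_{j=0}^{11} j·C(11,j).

11264

Differentiating (1+x)^11 and setting x=1: Σ j·C(11,j) = 11·2^10 = 11264.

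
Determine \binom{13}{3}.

C(13,3) = (13·12·11) / 3! = 1716 / 6 = 286.

286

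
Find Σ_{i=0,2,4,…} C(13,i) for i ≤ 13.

Even-i terms of row 13 sum to 2^12 = 4096.

4096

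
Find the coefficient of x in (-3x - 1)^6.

The general term is C(6,j)·(-3x)^j·(-1)^(6-j); the x^1 term has j = 1.
C(6,1) = 6.
Coefficient = C(6,1) · (-3)^1 · (-1)^5 = 6 · (-3) · (-1) = 18.

18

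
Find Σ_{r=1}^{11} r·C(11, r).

11264

Since r·C(11,r) = 11·C(10,r−1), the sum is 11·2^10 = 11·1024 = 11264.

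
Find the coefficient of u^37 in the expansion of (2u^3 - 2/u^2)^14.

-229376

General term: C(14,j)·(2u^3)^j·(-2/u^2)^(14-j), with u-exponent 3j − 2(14−j) = 5j − 28.
Set 5j − 28 = 37: j = 13.
C(14,13) = 14; 2^13 = 8192; (-2)^1 = -2.
Coefficient = 14 · 8192 · (-2) = -229376.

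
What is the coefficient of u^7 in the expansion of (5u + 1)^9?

The general term is C(9,j)·(5u)^j·(1)^(9-j); the u^7 term has j = 7.
C(9,7) = 36.
Coefficient = C(9,7) · 5^7 = 36 · 78125 = 2812500.

2812500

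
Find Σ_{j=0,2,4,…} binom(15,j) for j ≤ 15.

16384

Even-j terms of row 15 sum to 2^14 = 16384.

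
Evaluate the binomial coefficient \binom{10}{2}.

45

C(10,2) = (10·9) / 2! = 90 / 2 = 45.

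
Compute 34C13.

927983760

C(34,13) = (34·33·32·31·30·29·28·27·26·25·24·23·22) / 13! = 5778574175582208000 / 6227020800 = 927983760.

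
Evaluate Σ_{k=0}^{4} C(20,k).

6196

1 + 20 + 190 + 1140 + 4845 = 6196.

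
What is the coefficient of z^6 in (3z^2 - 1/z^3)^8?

General term: C(8,j)·(3z^2)^j·(-1/z^3)^(8-j), with z-exponent 2j − 3(8−j) = 5j − 24.
Set 5j − 24 = 6: j = 6.
C(8,6) = 28; 3^6 = 729; (-1)^2 = 1.
Coefficient = 28 · 729 · 1 = 20412.

20412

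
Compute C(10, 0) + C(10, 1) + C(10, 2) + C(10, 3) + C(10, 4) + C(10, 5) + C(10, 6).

1 + 10 + 45 + 120 + 210 + 252 + 210 = 848.

848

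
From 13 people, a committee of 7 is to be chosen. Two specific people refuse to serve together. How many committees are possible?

All 7-subsets: C(13,7) = 1716. Those containing both fixed elements: C(11,5) = 462.
1716 − 462 = 1254.

1254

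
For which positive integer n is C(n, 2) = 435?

n(n−1)/2 = 435 ⇒ n(n−1) = 870. Since 30·29 = 870, n = 30.

30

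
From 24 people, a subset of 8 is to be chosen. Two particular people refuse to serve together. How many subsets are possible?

660858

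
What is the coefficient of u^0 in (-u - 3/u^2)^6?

General term: C(6,j)·(-u)^j·(-3/u^2)^(6-j), with u-exponent 1j − 2(6−j) = 3j − 12.
Set 3j − 12 = 0: j = 4.
C(6,4) = 15; (-1)^4 = 1; (-3)^2 = 9.
Coefficient = 15 · 1 · 9 = 135.

135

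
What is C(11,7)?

C(11,7) = C(11,4) by symmetry.
C(11,4) = (11·10·9·8) / 4! = 7920 / 24 = 330.

330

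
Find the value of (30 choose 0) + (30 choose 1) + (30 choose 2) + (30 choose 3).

4526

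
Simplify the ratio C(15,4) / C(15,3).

3

C(n,k+1)/C(n,k) = (n−k)/(k+1) = (15−3)/(3+1) = 12/4 = 3.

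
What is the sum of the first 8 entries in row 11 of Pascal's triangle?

1 + 11 + 55 + 165 + 330 + 462 + 462 + 330 = 1816.

1816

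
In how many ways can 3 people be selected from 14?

This is C(14,3) = 364.

364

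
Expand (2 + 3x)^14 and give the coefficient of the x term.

The general term is C(14,j)·(2)^j·(3x)^(14-j); the x^1 term has j = 13.
C(14,13) = 14.
Coefficient = C(14,13) · 2^13 · 3^1 = 14 · 8192 · 3 = 344064.

344064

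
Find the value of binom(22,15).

170544

C(22,15) = C(22,7) by symmetry.
C(22,7) = (22·21·20·19·18·17·16) / 7! = 859541760 / 5040 = 170544.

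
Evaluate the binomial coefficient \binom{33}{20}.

573166440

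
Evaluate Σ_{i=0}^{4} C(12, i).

1 + 12 + 66 + 220 + 495 = 794.

794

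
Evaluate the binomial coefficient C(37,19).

C(37,19) = C(37,18) by symmetry.
C(37,18) = (37·36·35·34·33·32·31·30·29·28·27·26·25·24·23·22·21·20) / 18! = 113146793787569865523200000 / 6402373705728000 = 17672631900.

17672631900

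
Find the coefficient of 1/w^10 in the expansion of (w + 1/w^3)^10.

General term: C(10,j)·(w)^j·(1/w^3)^(10-j), with w-exponent 1j − 3(10−j) = 4j − 30.
Set 4j − 30 = -10: j = 5.
C(10,5) = 252; 1^5 = 1; 1^5 = 1.
Coefficient = 252 · 1 · 1 = 252.

252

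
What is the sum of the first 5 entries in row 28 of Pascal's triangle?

1 + 28 + 378 + 3276 + 20475 = 24158.

24158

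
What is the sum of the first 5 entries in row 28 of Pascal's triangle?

1 + 28 + 378 + 3276 + 20475 = 24158.

24158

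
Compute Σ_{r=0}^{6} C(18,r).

31180

1 + 18 + 153 + 816 + 3060 + 8568 + 18564 = 31180.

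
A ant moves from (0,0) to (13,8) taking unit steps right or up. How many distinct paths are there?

203490

Each path is a sequence of 21 steps with 13 rights: C(21,13) = 203490.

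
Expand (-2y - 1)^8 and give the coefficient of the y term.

The general term is C(8,j)·(-2y)^j·(-1)^(8-j); the y^1 term has j = 1.
C(8,1) = 8.
Coefficient = C(8,1) · (-2)^1 · (-1)^7 = 8 · (-2) · (-1) = 16.

16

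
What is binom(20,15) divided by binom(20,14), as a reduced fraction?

2/5

C(n,k+1)/C(n,k) = (n−k)/(k+1) = (20−14)/(14+1) = 6/15 = 2/5.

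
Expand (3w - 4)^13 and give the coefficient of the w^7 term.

The general term is C(13,j)·(3w)^j·(-4)^(13-j); the w^7 term has j = 7.
C(13,7) = 1716.
Coefficient = C(13,7) · 3^7 · (-4)^6 = 1716 · 2187 · 4096 = 15371845632.

15371845632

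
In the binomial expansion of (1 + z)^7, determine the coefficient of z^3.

35

The general term is C(7,j)·(1)^j·(z)^(7-j); the z^3 term has j = 4.
C(7,4) = 35.
Coefficient = C(7,4) = 35.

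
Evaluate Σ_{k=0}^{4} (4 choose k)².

70

Σ C(4,k)² is the coefficient of x^4 in (1+x)^4(1+x)^4 = (1+x)^8, i.e. C(8,4) = 70.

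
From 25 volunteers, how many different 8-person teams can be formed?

1081575

This is C(25,8) = 1081575.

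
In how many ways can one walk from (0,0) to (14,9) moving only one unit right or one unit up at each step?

Each path is a sequence of 23 steps with 14 rights: C(23,14) = 817190.

817190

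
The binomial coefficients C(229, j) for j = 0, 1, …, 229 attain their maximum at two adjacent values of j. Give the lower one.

For odd n = 229, C(229,j) peaks at j = (n−1)/2 and (n+1)/2; the lower is 114.

114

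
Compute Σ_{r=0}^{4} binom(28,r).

1 + 28 + 378 + 3276 + 20475 = 24158.

24158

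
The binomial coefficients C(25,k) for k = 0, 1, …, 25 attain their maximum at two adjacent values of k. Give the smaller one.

12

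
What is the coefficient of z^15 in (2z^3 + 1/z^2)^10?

General term: C(10,j)·(2z^3)^j·(1/z^2)^(10-j), with z-exponent 3j − 2(10−j) = 5j − 20.
Set 5j − 20 = 15: j = 7.
C(10,7) = 120; 2^7 = 128; 1^3 = 1.
Coefficient = 120 · 128 · 1 = 15360.

15360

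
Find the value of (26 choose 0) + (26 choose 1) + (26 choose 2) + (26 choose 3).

1 + 26 + 325 + 2600 = 2952.

2952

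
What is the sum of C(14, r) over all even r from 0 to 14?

8192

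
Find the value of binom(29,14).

77558760

C(29,14) = (29·28·27·26·25·24·23·22·21·20·19·18·17·16) / 14! = 6761440164390912000 / 87178291200 = 77558760.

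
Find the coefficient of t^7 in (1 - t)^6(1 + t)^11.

Coefficient of t^7 = Σ_{j} C(6,j)·(-1)^j·C(11,7-j)·1^(7-j) for j from 0 to 6.
= 330 + (-2772) + 6930 + (-6600) + 2475 + (-330) + 11 = 44.

44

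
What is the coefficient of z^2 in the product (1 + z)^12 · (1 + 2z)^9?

426

Coefficient of z^2 = Σ_{j} C(12,j)·1^j·C(9,2-j)·2^(2-j) for j from 0 to 2.
= 144 + 216 + 66 = 426.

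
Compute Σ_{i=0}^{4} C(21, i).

1 + 21 + 210 + 1330 + 5985 = 7547.

7547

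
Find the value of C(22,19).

C(22,19) = C(22,3) by symmetry.
C(22,3) = (22·21·20) / 3! = 9240 / 6 = 1540.

1540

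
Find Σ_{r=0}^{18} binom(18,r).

Setting x = 1 in (1+x)^18 gives Σ C(18,r) = 2^18 = 262144.

262144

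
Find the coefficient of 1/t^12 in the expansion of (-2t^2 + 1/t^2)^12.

General term: C(12,j)·(-2t^2)^j·(1/t^2)^(12-j), with t-exponent 2j − 2(12−j) = 4j − 24.
Set 4j − 24 = -12: j = 3.
C(12,3) = 220; (-2)^3 = -8; 1^9 = 1.
Coefficient = 220 · (-8) · 1 = -1760.

-1760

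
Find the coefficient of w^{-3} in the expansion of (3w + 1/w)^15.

General term: C(15,j)·(3w)^j·(1/w)^(15-j), with w-exponent 1j − 1(15−j) = 2j − 15.
Set 2j − 15 = -3: j = 6.
C(15,6) = 5005; 3^6 = 729; 1^9 = 1.
Coefficient = 5005 · 729 · 1 = 3648645.

3648645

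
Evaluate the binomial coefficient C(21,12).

293930

C(21,12) = C(21,9) by symmetry.
C(21,9) = (21·20·19·18·17·16·15·14·13) / 9! = 106661318400 / 362880 = 293930.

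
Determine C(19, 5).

11628

C(19,5) = (19·18·17·16·15) / 5! = 1395360 / 120 = 11628.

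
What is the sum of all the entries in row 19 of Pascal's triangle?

Setting x = 1 in (1+x)^19 gives Σ C(19,j) = 2^19 = 524288.

524288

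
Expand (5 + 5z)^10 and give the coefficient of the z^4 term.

The general term is C(10,j)·(5)^j·(5z)^(10-j); the z^4 term has j = 6.
C(10,6) = 210.
Coefficient = C(10,6) · 5^6 · 5^4 = 210 · 15625 · 625 = 2050781250.

2050781250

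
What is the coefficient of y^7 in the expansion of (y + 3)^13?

1250964

The general term is C(13,j)·(y)^j·(3)^(13-j); the y^7 term has j = 7.
C(13,7) = 1716.
Coefficient = C(13,7) · 3^6 = 1716 · 729 = 1250964.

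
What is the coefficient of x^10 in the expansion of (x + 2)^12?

264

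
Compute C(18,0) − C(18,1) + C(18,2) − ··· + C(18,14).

The partial alternating sum Σ_{k=0}^{14} (−1)^k C(18,k) = (−1)^14 C(17,14) = 680.

680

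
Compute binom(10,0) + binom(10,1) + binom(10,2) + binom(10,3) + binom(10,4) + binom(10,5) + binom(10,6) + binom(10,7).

1 + 10 + 45 + 120 + 210 + 252 + 210 + 120 = 968.

968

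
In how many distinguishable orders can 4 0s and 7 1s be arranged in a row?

Choose positions for the 0s: C(11,4) = 330.

330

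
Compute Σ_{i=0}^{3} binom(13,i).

378

1 + 13 + 78 + 286 = 378.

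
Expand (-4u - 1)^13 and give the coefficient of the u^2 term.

The general term is C(13,j)·(-4u)^j·(-1)^(13-j); the u^2 term has j = 2.
C(13,2) = 78.
Coefficient = C(13,2) · (-4)^2 · (-1)^11 = 78 · 16 · (-1) = -1248.

-1248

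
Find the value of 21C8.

203490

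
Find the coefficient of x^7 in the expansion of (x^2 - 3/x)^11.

-112266

General term: C(11,j)·(x^2)^j·(-3/x)^(11-j), with x-exponent 2j − 1(11−j) = 3j − 11.
Set 3j − 11 = 7: j = 6.
C(11,6) = 462; 1^6 = 1; (-3)^5 = -243.
Coefficient = 462 · 1 · (-243) = -112266.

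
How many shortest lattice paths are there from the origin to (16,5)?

20349

Each path is a sequence of 21 steps with 16 rights: C(21,16) = 20349.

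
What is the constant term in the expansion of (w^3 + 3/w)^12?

4330260

General term: C(12,j)·(w^3)^j·(3/w)^(12-j), with w-exponent 3j − 1(12−j) = 4j − 12.
Set 4j − 12 = 0: j = 3.
C(12,3) = 220; 1^3 = 1; 3^9 = 19683.
Coefficient = 220 · 1 · 19683 = 4330260.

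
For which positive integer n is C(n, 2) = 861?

n(n−1)/2 = 861 ⇒ n(n−1) = 1722. Since 42·41 = 1722, n = 42.

42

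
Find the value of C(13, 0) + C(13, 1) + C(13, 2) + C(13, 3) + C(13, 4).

1 + 13 + 78 + 286 + 715 = 1093.

1093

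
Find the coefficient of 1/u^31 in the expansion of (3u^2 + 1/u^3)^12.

General term: C(12,j)·(3u^2)^j·(1/u^3)^(12-j), with u-exponent 2j − 3(12−j) = 5j − 36.
Set 5j − 36 = -31: j = 1.
C(12,1) = 12; 3^1 = 3; 1^11 = 1.
Coefficient = 12 · 3 · 1 = 36.

36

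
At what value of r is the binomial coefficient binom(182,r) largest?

91

C(182,r) is maximized at r = 182/2 = 91.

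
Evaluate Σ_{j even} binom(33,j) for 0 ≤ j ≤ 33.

4294967296

Half of (1+1)^33 + (1−1)^33 gives the even-index sum: 2^32 = 4294967296.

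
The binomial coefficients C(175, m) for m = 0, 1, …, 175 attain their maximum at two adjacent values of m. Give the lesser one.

87

For odd n = 175, C(175,m) peaks at m = (n−1)/2 and (n+1)/2; the lesser is 87.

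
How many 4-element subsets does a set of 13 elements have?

C(13,4) = (13·12·11·10) / 4! = 17160 / 24 = 715.

715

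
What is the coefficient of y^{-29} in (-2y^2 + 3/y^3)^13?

55269864

General term: C(13,j)·(-2y^2)^j·(3/y^3)^(13-j), with y-exponent 2j − 3(13−j) = 5j − 39.
Set 5j − 39 = -29: j = 2.
C(13,2) = 78; (-2)^2 = 4; 3^11 = 177147.
Coefficient = 78 · 4 · 177147 = 55269864.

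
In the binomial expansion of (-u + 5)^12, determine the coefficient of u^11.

The general term is C(12,j)·(-u)^j·(5)^(12-j); the u^11 term has j = 11.
C(12,11) = 12.
Coefficient = C(12,11) · (-1)^11 · 5^1 = 12 · (-1) · 5 = -60.

-60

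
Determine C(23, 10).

C(23,10) = (23·22·21·20·19·18·17·16·15·14) / 10! = 4151586700800 / 3628800 = 1144066.

1144066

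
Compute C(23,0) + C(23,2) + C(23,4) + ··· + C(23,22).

Even-i terms of row 23 sum to 2^22 = 4194304.

4194304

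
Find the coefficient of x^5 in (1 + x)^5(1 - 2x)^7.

Coefficient of x^5 = Σ_{j} C(5,j)·1^j·C(7,5-j)·(-2)^(5-j) for j from 0 to 5.
= (-672) + 2800 + (-2800) + 840 + (-70) + 1 = 99.

99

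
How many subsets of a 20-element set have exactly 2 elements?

Choose the 2 positions: C(20,2) = 190.

190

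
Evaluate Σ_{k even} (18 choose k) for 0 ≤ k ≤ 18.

Even-k terms of row 18 sum to 2^17 = 131072.

131072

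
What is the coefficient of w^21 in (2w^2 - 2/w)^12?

General term: C(12,j)·(2w^2)^j·(-2/w)^(12-j), with w-exponent 2j − 1(12−j) = 3j − 12.
Set 3j − 12 = 21: j = 11.
C(12,11) = 12; 2^11 = 2048; (-2)^1 = -2.
Coefficient = 12 · 2048 · (-2) = -49152.

-49152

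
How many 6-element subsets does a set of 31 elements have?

C(31,6) = (31·30·29·28·27·26) / 6! = 530122320 / 720 = 736281.

736281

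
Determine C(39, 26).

8122425444

C(39,26) = C(39,13) by symmetry.
C(39,13) = (39·38·37·36·35·34·33·32·31·30·29·28·27) / 13! = 50578512186237235200 / 6227020800 = 8122425444.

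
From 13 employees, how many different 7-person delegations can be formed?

1716

This is C(13,7) = 1716.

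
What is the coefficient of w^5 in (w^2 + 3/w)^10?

General term: C(10,j)·(w^2)^j·(3/w)^(10-j), with w-exponent 2j − 1(10−j) = 3j − 10.
Set 3j − 10 = 5: j = 5.
C(10,5) = 252; 1^5 = 1; 3^5 = 243.
Coefficient = 252 · 1 · 243 = 61236.

61236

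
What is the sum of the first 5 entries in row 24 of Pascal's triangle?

1 + 24 + 276 + 2024 + 10626 = 12951.

12951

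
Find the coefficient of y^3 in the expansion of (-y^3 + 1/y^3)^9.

-126

General term: C(9,j)·(-y^3)^j·(1/y^3)^(9-j), with y-exponent 3j − 3(9−j) = 6j − 27.
Set 6j − 27 = 3: j = 5.
C(9,5) = 126; (-1)^5 = -1; 1^4 = 1.
Coefficient = 126 · (-1) · 1 = -126.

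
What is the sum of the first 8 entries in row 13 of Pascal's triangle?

1 + 13 + 78 + 286 + 715 + 1287 + 1716 + 1716 = 5812.

5812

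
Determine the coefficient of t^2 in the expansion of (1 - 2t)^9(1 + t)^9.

18

Coefficient of t^2 = Σ_{j} C(9,j)·(-2)^j·C(9,2-j)·1^(2-j) for j from 0 to 2.
= 36 + (-162) + 144 = 18.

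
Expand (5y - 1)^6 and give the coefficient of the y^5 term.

-18750

The general term is C(6,j)·(5y)^j·(-1)^(6-j); the y^5 term has j = 5.
C(6,5) = 6.
Coefficient = C(6,5) · 5^5 · (-1)^1 = 6 · 3125 · (-1) = -18750.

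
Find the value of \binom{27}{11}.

13037895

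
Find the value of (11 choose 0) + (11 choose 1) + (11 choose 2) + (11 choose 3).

232

1 + 11 + 55 + 165 = 232.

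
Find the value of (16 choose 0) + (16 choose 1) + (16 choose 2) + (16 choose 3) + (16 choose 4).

1 + 16 + 120 + 560 + 1820 = 2517.

2517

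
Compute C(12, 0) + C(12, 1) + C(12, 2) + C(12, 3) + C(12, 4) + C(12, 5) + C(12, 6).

1 + 12 + 66 + 220 + 495 + 792 + 924 = 2510.

2510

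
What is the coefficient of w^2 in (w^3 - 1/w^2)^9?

-126

General term: C(9,j)·(w^3)^j·(-1/w^2)^(9-j), with w-exponent 3j − 2(9−j) = 5j − 18.
Set 5j − 18 = 2: j = 4.
C(9,4) = 126; 1^4 = 1; (-1)^5 = -1.
Coefficient = 126 · 1 · (-1) = -126.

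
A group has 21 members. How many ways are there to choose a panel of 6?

54264

This is C(21,6) = 54264.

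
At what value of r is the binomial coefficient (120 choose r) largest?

C(120,r) is maximized at r = 120/2 = 60.

60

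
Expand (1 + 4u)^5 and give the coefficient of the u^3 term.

The general term is C(5,j)·(1)^j·(4u)^(5-j); the u^3 term has j = 2.
C(5,2) = 10.
Coefficient = C(5,2) · 4^3 = 10 · 64 = 640.

640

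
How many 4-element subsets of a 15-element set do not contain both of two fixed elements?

All 4-subsets: C(15,4) = 1365. Those containing both fixed elements: C(13,2) = 78.
1365 − 78 = 1287.

1287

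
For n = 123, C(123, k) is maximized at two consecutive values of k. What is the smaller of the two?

For odd n = 123, C(123,k) peaks at k = (n−1)/2 and (n+1)/2; the smaller is 61.

61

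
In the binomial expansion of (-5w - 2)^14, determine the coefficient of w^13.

34179687500

The general term is C(14,j)·(-5w)^j·(-2)^(14-j); the w^13 term has j = 13.
C(14,13) = 14.
Coefficient = C(14,13) · (-5)^13 · (-2)^1 = 14 · (-1220703125) · (-2) = 34179687500.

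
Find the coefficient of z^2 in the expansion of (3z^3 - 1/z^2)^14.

2189187

General term: C(14,j)·(3z^3)^j·(-1/z^2)^(14-j), with z-exponent 3j − 2(14−j) = 5j − 28.
Set 5j − 28 = 2: j = 6.
C(14,6) = 3003; 3^6 = 729; (-1)^8 = 1.
Coefficient = 3003 · 729 · 1 = 2189187.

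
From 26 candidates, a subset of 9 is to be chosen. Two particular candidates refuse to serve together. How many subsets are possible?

2778446

All 9-subsets: C(26,9) = 3124550. Those containing both fixed elements: C(24,7) = 346104.
3124550 − 346104 = 2778446.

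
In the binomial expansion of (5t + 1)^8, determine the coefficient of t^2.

700

The general term is C(8,j)·(5t)^j·(1)^(8-j); the t^2 term has j = 2.
C(8,2) = 28.
Coefficient = C(8,2) · 5^2 = 28 · 25 = 700.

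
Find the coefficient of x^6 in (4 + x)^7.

28

The general term is C(7,j)·(4)^j·(x)^(7-j); the x^6 term has j = 1.
C(7,1) = 7.
Coefficient = C(7,1) · 4^1 = 7 · 4 = 28.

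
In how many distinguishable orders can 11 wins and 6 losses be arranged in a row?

Choose positions for the wins: C(17,11) = 12376.

12376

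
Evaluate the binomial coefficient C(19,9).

92378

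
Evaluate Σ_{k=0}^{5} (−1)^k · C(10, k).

-126

The partial alternating sum Σ_{k=0}^{5} (−1)^k C(10,k) = (−1)^5 C(9,5) = -126.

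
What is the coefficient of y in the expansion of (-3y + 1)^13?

-39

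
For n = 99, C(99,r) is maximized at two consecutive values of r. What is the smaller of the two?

For odd n = 99, C(99,r) peaks at r = (n−1)/2 and (n+1)/2; the smaller is 49.

49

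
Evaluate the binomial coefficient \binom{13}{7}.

C(13,7) = C(13,6) by symmetry.
C(13,6) = (13·12·11·10·9·8) / 6! = 1235520 / 720 = 1716.

1716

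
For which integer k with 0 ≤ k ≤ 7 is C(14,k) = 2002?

5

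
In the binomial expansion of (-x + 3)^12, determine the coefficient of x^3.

The general term is C(12,j)·(-x)^j·(3)^(12-j); the x^3 term has j = 3.
C(12,3) = 220.
Coefficient = C(12,3) · (-1)^3 · 3^9 = 220 · (-1) · 19683 = -4330260.

-4330260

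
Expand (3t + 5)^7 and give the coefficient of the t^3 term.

The general term is C(7,j)·(3t)^j·(5)^(7-j); the t^3 term has j = 3.
C(7,3) = 35.
Coefficient = C(7,3) · 3^3 · 5^4 = 35 · 27 · 625 = 590625.

590625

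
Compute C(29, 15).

C(29,15) = C(29,14) by symmetry.
C(29,14) = (29·28·27·26·25·24·23·22·21·20·19·18·17·16) / 14! = 6761440164390912000 / 87178291200 = 77558760.

77558760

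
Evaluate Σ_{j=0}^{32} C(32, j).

Setting x = 1 in (1+x)^32 gives Σ C(32,j) = 2^32 = 4294967296.

4294967296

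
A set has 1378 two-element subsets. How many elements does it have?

n(n−1)/2 = 1378 ⇒ n(n−1) = 2756. Since 53·52 = 2756, n = 53.

53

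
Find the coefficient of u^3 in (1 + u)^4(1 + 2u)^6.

Coefficient of u^3 = Σ_{j} C(4,j)·1^j·C(6,3-j)·2^(3-j) for j from 0 to 3.
= 160 + 240 + 72 + 4 = 476.

476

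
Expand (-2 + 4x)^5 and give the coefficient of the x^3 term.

The general term is C(5,j)·(-2)^j·(4x)^(5-j); the x^3 term has j = 2.
C(5,2) = 10.
Coefficient = C(5,2) · (-2)^2 · 4^3 = 10 · 4 · 64 = 2560.

2560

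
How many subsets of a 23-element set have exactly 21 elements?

253

Choose the 21 positions: C(23,21) = 253.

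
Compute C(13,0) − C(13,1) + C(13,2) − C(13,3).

The partial alternating sum Σ_{k=0}^{3} (−1)^k C(13,k) = (−1)^3 C(12,3) = -220.

-220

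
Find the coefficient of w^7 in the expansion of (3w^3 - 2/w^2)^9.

General term: C(9,j)·(3w^3)^j·(-2/w^2)^(9-j), with w-exponent 3j − 2(9−j) = 5j − 18.
Set 5j − 18 = 7: j = 5.
C(9,5) = 126; 3^5 = 243; (-2)^4 = 16.
Coefficient = 126 · 243 · 16 = 489888.

489888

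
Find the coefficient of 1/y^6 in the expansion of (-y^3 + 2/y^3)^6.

General term: C(6,j)·(-y^3)^j·(2/y^3)^(6-j), with y-exponent 3j − 3(6−j) = 6j − 18.
Set 6j − 18 = -6: j = 2.
C(6,2) = 15; (-1)^2 = 1; 2^4 = 16.
Coefficient = 15 · 1 · 16 = 240.

240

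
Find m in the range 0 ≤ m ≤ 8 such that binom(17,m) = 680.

3

C(17,m) increases on 0 ≤ m ≤ 8. C(17,2) = 136 and C(17,3) = 680, so m = 3.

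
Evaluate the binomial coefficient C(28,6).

C(28,6) = (28·27·26·25·24·23) / 6! = 271252800 / 720 = 376740.

376740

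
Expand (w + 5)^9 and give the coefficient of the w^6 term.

10500

The general term is C(9,j)·(w)^j·(5)^(9-j); the w^6 term has j = 6.
C(9,6) = 84.
Coefficient = C(9,6) · 5^3 = 84 · 125 = 10500.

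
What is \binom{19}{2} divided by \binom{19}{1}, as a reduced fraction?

C(n,k+1)/C(n,k) = (n−k)/(k+1) = (19−1)/(1+1) = 18/2 = 9.

9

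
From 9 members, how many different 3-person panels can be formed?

This is C(9,3) = 84.

84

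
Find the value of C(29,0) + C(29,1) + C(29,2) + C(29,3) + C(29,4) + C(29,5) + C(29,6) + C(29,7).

2182396

1 + 29 + 406 + 3654 + 23751 + 118755 + 475020 + 1560780 = 2182396.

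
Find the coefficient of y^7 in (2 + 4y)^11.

The general term is C(11,j)·(2)^j·(4y)^(11-j); the y^7 term has j = 4.
C(11,4) = 330.
Coefficient = C(11,4) · 2^4 · 4^7 = 330 · 16 · 16384 = 86507520.

86507520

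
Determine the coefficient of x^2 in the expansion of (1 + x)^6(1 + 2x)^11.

367

Coefficient of x^2 = Σ_{j} C(6,j)·1^j·C(11,2-j)·2^(2-j) for j from 0 to 2.
= 220 + 132 + 15 = 367.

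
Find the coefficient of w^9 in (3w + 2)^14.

1260971712

The general term is C(14,j)·(3w)^j·(2)^(14-j); the w^9 term has j = 9.
C(14,9) = 2002.
Coefficient = C(14,9) · 3^9 · 2^5 = 2002 · 19683 · 32 = 1260971712.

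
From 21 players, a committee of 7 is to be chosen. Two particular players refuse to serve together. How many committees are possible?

104652

All 7-subsets: C(21,7) = 116280. Those containing both fixed elements: C(19,5) = 11628.
116280 − 11628 = 104652.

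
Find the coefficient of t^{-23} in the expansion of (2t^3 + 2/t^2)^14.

229376

General term: C(14,j)·(2t^3)^j·(2/t^2)^(14-j), with t-exponent 3j − 2(14−j) = 5j − 28.
Set 5j − 28 = -23: j = 1.
C(14,1) = 14; 2^1 = 2; 2^13 = 8192.
Coefficient = 14 · 2 · 8192 = 229376.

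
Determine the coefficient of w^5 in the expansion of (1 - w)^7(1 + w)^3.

Coefficient of w^5 = Σ_{j} C(7,j)·(-1)^j·C(3,5-j)·1^(5-j) for j from 2 to 5.
= 21 + (-105) + 105 + (-21) = 0.

0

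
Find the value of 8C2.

28

C(8,2) = (8·7) / 2! = 56 / 2 = 28.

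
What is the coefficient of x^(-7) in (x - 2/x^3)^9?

2016

General term: C(9,j)·(x)^j·(-2/x^3)^(9-j), with x-exponent 1j − 3(9−j) = 4j − 27.
Set 4j − 27 = -7: j = 5.
C(9,5) = 126; 1^5 = 1; (-2)^4 = 16.
Coefficient = 126 · 1 · 16 = 2016.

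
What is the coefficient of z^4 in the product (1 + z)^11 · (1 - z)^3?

Coefficient of z^4 = Σ_{j} C(11,j)·1^j·C(3,4-j)·(-1)^(4-j) for j from 1 to 4.
= (-11) + 165 + (-495) + 330 = -11.

-11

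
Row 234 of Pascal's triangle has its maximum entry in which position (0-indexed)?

117

C(234,i) is maximized at i = 234/2 = 117.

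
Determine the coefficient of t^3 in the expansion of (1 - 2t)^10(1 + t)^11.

85

Coefficient of t^3 = Σ_{j} C(10,j)·(-2)^j·C(11,3-j)·1^(3-j) for j from 0 to 3.
= 165 + (-1100) + 1980 + (-960) = 85.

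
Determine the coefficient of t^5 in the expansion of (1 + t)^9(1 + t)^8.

6188

Coefficient of t^5 = Σ_{j} C(9,j)·C(8,5-j) for j from 0 to 5.
= 56 + 630 + 2016 + 2352 + 1008 + 126 = 6188.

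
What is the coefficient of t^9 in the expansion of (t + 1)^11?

55

The general term is C(11,j)·(t)^j·(1)^(11-j); the t^9 term has j = 9.
C(11,9) = 55.
Coefficient = C(11,9) = 55.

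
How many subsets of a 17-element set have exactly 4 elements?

2380

Choose the 4 positions: C(17,4) = 2380.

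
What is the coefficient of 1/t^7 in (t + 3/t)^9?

General term: C(9,j)·(t)^j·(3/t)^(9-j), with t-exponent 1j − 1(9−j) = 2j − 9.
Set 2j − 9 = -7: j = 1.
C(9,1) = 9; 1^1 = 1; 3^8 = 6561.
Coefficient = 9 · 1 · 6561 = 59049.

59049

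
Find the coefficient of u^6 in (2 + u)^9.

672

The general term is C(9,j)·(2)^j·(u)^(9-j); the u^6 term has j = 3.
C(9,3) = 84.
Coefficient = C(9,3) · 2^3 = 84 · 8 = 672.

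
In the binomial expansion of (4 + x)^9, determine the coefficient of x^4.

129024

The general term is C(9,j)·(4)^j·(x)^(9-j); the x^4 term has j = 5.
C(9,5) = 126.
Coefficient = C(9,5) · 4^5 = 126 · 1024 = 129024.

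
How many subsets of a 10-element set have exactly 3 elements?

120

Choose the 3 positions: C(10,3) = 120.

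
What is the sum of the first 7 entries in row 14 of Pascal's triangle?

1 + 14 + 91 + 364 + 1001 + 2002 + 3003 = 6476.

6476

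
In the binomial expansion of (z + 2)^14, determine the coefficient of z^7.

The general term is C(14,j)·(z)^j·(2)^(14-j); the z^7 term has j = 7.
C(14,7) = 3432.
Coefficient = C(14,7) · 2^7 = 3432 · 128 = 439296.

439296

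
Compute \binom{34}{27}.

5379616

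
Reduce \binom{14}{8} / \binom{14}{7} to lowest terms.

C(n,k+1)/C(n,k) = (n−k)/(k+1) = (14−7)/(7+1) = 7/8.

7/8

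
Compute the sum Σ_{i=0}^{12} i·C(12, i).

24576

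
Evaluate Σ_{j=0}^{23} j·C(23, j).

96468992

Since j·C(23,j) = 23·C(22,j−1), the sum is 23·2^22 = 23·4194304 = 96468992.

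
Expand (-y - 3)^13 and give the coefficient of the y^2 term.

The general term is C(13,j)·(-y)^j·(-3)^(13-j); the y^2 term has j = 2.
C(13,2) = 78.
Coefficient = C(13,2) · (-3)^11 = 78 · (-177147) = -13817466.

-13817466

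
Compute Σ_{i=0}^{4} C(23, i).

10903

1 + 23 + 253 + 1771 + 8855 = 10903.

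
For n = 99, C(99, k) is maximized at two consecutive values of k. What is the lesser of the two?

49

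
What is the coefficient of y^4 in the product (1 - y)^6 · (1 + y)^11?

Coefficient of y^4 = Σ_{j} C(6,j)·(-1)^j·C(11,4-j)·1^(4-j) for j from 0 to 4.
= 330 + (-990) + 825 + (-220) + 15 = -40.

-40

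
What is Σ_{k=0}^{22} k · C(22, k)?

Differentiating (1+x)^22 and setting x=1: Σ k·C(22,k) = 22·2^21 = 46137344.

46137344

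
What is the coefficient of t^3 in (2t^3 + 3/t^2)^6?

General term: C(6,j)·(2t^3)^j·(3/t^2)^(6-j), with t-exponent 3j − 2(6−j) = 5j − 12.
Set 5j − 12 = 3: j = 3.
C(6,3) = 20; 2^3 = 8; 3^3 = 27.
Coefficient = 20 · 8 · 27 = 4320.

4320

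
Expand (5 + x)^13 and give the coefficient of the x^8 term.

4021875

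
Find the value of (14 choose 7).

3432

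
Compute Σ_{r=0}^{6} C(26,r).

313912

1 + 26 + 325 + 2600 + 14950 + 65780 + 230230 = 313912.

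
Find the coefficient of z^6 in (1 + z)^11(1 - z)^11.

Coefficient of z^6 = Σ_{j} C(11,j)·1^j·C(11,6-j)·(-1)^(6-j) for j from 0 to 6.
= 462 + (-5082) + 18150 + (-27225) + 18150 + (-5082) + 462 = -165.

-165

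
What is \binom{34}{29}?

278256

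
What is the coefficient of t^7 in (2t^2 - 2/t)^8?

-14336

General term: C(8,j)·(2t^2)^j·(-2/t)^(8-j), with t-exponent 2j − 1(8−j) = 3j − 8.
Set 3j − 8 = 7: j = 5.
C(8,5) = 56; 2^5 = 32; (-2)^3 = -8.
Coefficient = 56 · 32 · (-8) = -14336.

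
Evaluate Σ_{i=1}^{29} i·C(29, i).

7784628224

Since i·C(29,i) = 29·C(28,i−1), the sum is 29·2^28 = 29·268435456 = 7784628224.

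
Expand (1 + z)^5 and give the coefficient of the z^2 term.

10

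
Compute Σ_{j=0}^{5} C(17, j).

1 + 17 + 136 + 680 + 2380 + 6188 = 9402.

9402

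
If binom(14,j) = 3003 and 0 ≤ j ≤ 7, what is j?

6

C(14,j) increases on 0 ≤ j ≤ 7. C(14,5) = 2002 and C(14,6) = 3003, so j = 6.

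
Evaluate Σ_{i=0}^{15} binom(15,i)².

By Vandermonde's identity, Σ C(15,i)² = C(30,15) = 155117520.

155117520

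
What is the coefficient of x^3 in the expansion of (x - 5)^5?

250

The general term is C(5,j)·(x)^j·(-5)^(5-j); the x^3 term has j = 3.
C(5,3) = 10.
Coefficient = C(5,3) · (-5)^2 = 10 · 25 = 250.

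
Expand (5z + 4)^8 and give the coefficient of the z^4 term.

11200000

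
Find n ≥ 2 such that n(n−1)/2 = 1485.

55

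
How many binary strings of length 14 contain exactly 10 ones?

1001

Choose the 10 positions: C(14,10) = 1001.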